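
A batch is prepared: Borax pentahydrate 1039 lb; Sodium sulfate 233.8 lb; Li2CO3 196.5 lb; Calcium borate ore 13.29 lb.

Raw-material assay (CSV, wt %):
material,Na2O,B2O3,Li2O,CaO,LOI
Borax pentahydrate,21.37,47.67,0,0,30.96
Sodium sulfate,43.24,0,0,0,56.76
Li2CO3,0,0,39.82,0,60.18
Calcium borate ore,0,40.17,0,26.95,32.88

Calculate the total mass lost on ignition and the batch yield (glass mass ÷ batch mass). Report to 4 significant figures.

LOI loss = 577.0 lb; glass = 905.6 lb; yield = 61.08%

The whole derivation runs at full float precision throughout. The intermediate values are shown (rounded to 4 significant figures) in the printout; every reported number takes exactly one rounding. The derived quantities are carried at exact precision (the totals, ignition loss, the yield, glass mass, four oxide percentages) using the weight values on 905.6 lb of glass as they appear in the problem or answer text.
Material-by-material LOI:
  Borax pentahydrate: 1039 × 0.3096 = 321.7 lb
  Sodium sulfate: 233.8 × 0.5676 = 132.7 lb
  Li2CO3: 196.5 × 0.6018 = 118.3 lb
  Calcium borate ore: 13.29 × 0.3288 = 4.370 lb
Total LOI = 577.0 lb
Glass = batch − LOI = 1483 − 577.0 = 905.6 lb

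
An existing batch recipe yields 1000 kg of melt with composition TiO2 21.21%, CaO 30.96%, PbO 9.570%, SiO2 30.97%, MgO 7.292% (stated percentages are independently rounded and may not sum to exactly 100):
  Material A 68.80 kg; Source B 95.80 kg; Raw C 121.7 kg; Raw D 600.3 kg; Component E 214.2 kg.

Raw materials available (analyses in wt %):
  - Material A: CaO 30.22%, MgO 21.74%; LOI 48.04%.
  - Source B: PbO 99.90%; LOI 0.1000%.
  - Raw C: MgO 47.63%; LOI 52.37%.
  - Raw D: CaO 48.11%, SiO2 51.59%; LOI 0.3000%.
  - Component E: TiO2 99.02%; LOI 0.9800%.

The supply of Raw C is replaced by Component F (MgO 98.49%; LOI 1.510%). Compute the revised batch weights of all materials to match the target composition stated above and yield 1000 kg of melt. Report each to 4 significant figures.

Revised batch per 1000 kg melt:
  Material A: 68.80 kg
  Source B: 95.80 kg
  Component F: 58.85 kg
  Raw D: 600.3 kg
  Component E: 214.2 kg
Total batch = 1038 kg; LOI loss = 37.94 kg

Each numeric step keeps full float precision through the solve. The intermediate values are displayed (rounded to four significant figures) at each printed step — every reported result is rounded only once. Derived quantities (net glass mass, the totals, ignition loss, the yield, five oxide percentages) are computed at exact precision starting from the weights per 1000 kg of glass, as quoted within problem or answer.
Oxide-by-oxide targets in 1000 kg melt:
  TiO2: 21.21% × 1000 = 212.1 kg
  CaO: 30.96% × 1000 = 309.6 kg
  PbO: 9.570% × 1000 = 95.70 kg
  SiO2: 30.97% × 1000 = 309.7 kg
  MgO: 7.292% × 1000 = 72.92 kg
Checking each oxide sum given the weights on record, per the basis as stated (delivered sums recover each target exact up to rounding of places):
  TiO2: 214.2·0.9902 = 212.1 kg (target 212.1 kg)
  CaO: 68.80·0.3022 + 600.3·0.4811 = 309.6 kg (target 309.6 kg)
  PbO: 95.80·0.9990 = 95.70 kg (target 95.70 kg)
  SiO2: 600.3·0.5159 = 309.7 kg (target 309.7 kg)
  MgO: 68.80·0.2174 + 58.85·0.9849 = 72.92 kg (target 72.92 kg)
Glass-mass closure: whole batch net of LOI = 1000 kg (oxide target masses add up to 1000 kg; against the stated basis, 1000 kg — differing by rounding only).
Total batch = Σ batch = 1038 kg; loss to ignition Σ batch·LOI = 37.94 kg; yield: glass divided by total = 96.35%.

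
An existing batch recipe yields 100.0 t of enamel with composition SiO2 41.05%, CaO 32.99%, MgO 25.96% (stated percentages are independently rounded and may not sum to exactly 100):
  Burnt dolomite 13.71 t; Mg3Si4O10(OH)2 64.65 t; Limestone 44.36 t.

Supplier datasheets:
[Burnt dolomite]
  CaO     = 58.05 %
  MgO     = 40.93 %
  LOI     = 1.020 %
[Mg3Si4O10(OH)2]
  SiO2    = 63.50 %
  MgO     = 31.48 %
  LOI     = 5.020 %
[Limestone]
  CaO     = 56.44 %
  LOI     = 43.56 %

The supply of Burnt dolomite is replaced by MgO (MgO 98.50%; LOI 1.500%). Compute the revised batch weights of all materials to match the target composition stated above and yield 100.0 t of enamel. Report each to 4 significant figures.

Intermediates are displayed rounded to 4 significant digits on the page — all arithmetic runs at full precision in every operation — a single rounding yields every reported number. All derived quantities, including totals, yield, the three compositions, glass mass, LOI, are re-derived from the weighed amounts for 100.0 t of glass at exact precision, as they appear in the question or the answer.
Oxide mass targets, per 100.0 t enamel:
  SiO2: 41.05% × 100.0 = 41.05 t
  CaO: 32.99% × 100.0 = 32.99 t
  MgO: 25.96% × 100.0 = 25.96 t
Mass-balance tally per oxide working from each reported weight, against the basis in use (every target is met by its sum up to rounding of the answer):
  SiO2: 64.65·0.6350 = 41.05 t (target 41.05 t)
  CaO: 58.45·0.5644 = 32.99 t (target 32.99 t)
  MgO: 5.695·0.9850 + 64.65·0.3148 = 25.96 t (target 25.96 t)
Mass balance on the glass: Σ batch − LOI loss = 100.0 t (targets for the oxides total 100.0 t; basis as stated: 100.0 t — deltas are rounding alone).
Adding the batch up: Σ batch = 128.8 t; LOI removed, Σ of batch·LOI: 28.79 t; yield: glass divided by total = 77.65%.

Revised batch per 100.0 t enamel:
  MgO: 5.695 t
  Mg3Si4O10(OH)2: 64.65 t
  Limestone: 58.45 t
Total batch = 128.8 t; LOI loss = 28.79 t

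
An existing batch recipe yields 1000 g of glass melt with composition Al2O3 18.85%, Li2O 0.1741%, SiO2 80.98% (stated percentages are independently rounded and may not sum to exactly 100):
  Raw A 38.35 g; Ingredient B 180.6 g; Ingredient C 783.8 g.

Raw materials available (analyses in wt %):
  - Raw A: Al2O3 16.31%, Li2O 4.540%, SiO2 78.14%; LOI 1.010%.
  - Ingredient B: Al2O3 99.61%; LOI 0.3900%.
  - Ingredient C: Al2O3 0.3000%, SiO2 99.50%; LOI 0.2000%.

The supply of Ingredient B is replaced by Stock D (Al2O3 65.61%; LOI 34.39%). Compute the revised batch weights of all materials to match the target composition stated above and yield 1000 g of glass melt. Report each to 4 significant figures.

Revised batch per 1000 g glass melt:
  Raw A: 38.35 g
  Stock D: 274.2 g
  Ingredient C: 783.8 g
Total batch = 1096 g; LOI loss = 96.25 g

The intermediate values appear rounded to 4 significant digits at each printed step — the working math holds full float precision from first step to last — each reported figure takes a single rounding. Derived quantities, including three oxide percentages, the yield, the totals, glass mass, LOI, are rebuilt starting from the weights on 1000 g of glass at full precision, precisely as stated by the question or the answer.
Target oxide masses per 1000 g glass melt:
  Al2O3: 18.85% × 1000 = 188.5 g
  Li2O: 0.1741% × 1000 = 1.741 g
  SiO2: 80.98% × 1000 = 809.8 g
A balance pass over the oxides, given the weights on record, versus the basis set out (delivered sums recover each target net of answer rounding effects):
  Al2O3: 38.35·0.1631 + 274.2·0.6561 + 783.8·0.003000 = 188.5 g (target 188.5 g)
  Li2O: 38.35·0.04540 = 1.741 g (target 1.741 g)
  SiO2: 38.35·0.7814 + 783.8·0.9950 = 809.8 g (target 809.8 g)
Glass-mass bookkeeping: the batch minus its LOI: 1000 g (oxide target masses add up to 1000 g; with the basis standing at 1000 g — any gap is answer rounding).
Adding the batch up: Σ batch = 1096 g; LOI loss = Σ batch·LOI = 96.25 g; glass ÷ batch gives a yield of 91.22%.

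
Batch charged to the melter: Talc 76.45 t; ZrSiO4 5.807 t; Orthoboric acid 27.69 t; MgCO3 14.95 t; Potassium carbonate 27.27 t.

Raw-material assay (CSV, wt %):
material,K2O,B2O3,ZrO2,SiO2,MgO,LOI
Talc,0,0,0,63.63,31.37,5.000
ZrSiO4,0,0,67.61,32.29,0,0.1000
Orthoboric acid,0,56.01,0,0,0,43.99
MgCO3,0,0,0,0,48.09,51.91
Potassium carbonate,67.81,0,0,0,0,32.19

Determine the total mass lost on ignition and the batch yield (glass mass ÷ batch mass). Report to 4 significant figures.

LOI loss = 32.55 t; glass = 119.6 t; yield = 78.61%

All arithmetic keeps exact precision from start to finish. Working values are printed rounded to 4 significant digits between the steps. Each reported number takes a single rounding. The derived quantities are computed at full float precision (LOI, five oxide percentages, the totals, the yield, glass mass) from the batch weights for 119.6 t of glass as set out in problem or answer.
Ignition loss by material:
  Talc: 76.45 × 0.05000 = 3.823 t
  ZrSiO4: 5.807 × 0.001000 = 0.005807 t
  Orthoboric acid: 27.69 × 0.4399 = 12.18 t
  MgCO3: 14.95 × 0.5191 = 7.761 t
  Potassium carbonate: 27.27 × 0.3219 = 8.778 t
Total LOI = 32.55 t
Glass = batch − LOI = 152.2 − 32.55 = 119.6 t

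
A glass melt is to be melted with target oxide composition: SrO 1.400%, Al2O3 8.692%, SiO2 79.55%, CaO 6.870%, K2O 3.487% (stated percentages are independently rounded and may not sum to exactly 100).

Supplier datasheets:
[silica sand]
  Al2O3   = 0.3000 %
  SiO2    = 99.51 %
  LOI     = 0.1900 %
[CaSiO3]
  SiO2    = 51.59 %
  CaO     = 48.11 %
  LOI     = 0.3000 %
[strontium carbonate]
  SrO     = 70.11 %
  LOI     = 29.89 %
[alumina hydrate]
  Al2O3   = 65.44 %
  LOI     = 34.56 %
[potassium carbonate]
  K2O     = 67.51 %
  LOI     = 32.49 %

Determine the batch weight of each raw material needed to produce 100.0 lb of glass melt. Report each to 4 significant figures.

Batch per 100.0 lb glass melt:
  silica sand: 72.54 lb
  CaSiO3: 14.28 lb
  strontium carbonate: 1.997 lb
  alumina hydrate: 12.95 lb
  potassium carbonate: 5.165 lb
Total batch = 106.9 lb; LOI loss = 6.931 lb; yield = 93.52%

Mid-chain values are displayed rounded to four significant digits when written out; the working math holds full precision through the solve. Each reported figure is rounded exactly once. All derived quantities are carried in full precision (the five compositions, yield, glass mass, the totals, LOI) from the weighed amounts per 100.0 lb of glass, exactly as shown in problem or answer.
Target oxide masses per 100.0 lb glass melt:
  SrO: 1.400% × 100.0 = 1.400 lb
  Al2O3: 8.692% × 100.0 = 8.692 lb
  SiO2: 79.55% × 100.0 = 79.55 lb
  CaO: 6.870% × 100.0 = 6.870 lb
  K2O: 3.487% × 100.0 = 3.487 lb
A balance pass over the oxides, given the weights on record, against the basis in use (target by target, the sums agree net of answer rounding effects):
  SrO: 1.997·0.7011 = 1.400 lb (target 1.400 lb)
  Al2O3: 72.54·0.003000 + 12.95·0.6544 = 8.692 lb (target 8.692 lb)
  SiO2: 72.54·0.9951 + 14.28·0.5159 = 79.55 lb (target 79.55 lb)
  CaO: 14.28·0.4811 = 6.870 lb (target 6.870 lb)
  K2O: 5.165·0.6751 = 3.487 lb (target 3.487 lb)
Auditing the glass mass value: total charge less LOI = 100.0 lb (oxide target masses add up to 100.0 lb; against the stated basis, 100.0 lb — rounding explains the deltas).
Total batch = Σ batch = 106.9 lb; LOI loss = Σ batch·LOI = 6.931 lb; yield, glass over the total, = 93.52%.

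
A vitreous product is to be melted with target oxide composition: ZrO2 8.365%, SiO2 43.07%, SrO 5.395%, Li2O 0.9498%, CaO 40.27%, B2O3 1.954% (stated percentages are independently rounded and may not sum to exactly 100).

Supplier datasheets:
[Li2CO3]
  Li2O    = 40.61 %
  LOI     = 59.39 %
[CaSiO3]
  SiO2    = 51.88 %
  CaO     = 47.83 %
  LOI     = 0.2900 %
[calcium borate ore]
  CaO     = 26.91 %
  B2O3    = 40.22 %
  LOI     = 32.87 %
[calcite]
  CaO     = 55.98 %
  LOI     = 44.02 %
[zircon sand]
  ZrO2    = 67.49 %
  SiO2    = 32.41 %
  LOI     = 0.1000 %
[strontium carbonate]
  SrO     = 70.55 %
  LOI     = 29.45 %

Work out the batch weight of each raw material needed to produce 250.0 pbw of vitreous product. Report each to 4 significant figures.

In-progress results are shown rounded off to 4 significant digits in the printout — every computation keeps full precision all the way through. Each reported number is rounded only once. The derived quantities, which include the six compositions, LOI, the totals, yield, net glass mass, are computed in exact precision, as written in question or answer, from the weighed amounts on 250.0 pbw of glass.
Oxide mass targets, per 250.0 pbw vitreous product:
  ZrO2: 8.365% × 250.0 = 20.91 pbw
  SiO2: 43.07% × 250.0 = 107.7 pbw
  SrO: 5.395% × 250.0 = 13.49 pbw
  Li2O: 0.9498% × 250.0 = 2.374 pbw
  CaO: 40.27% × 250.0 = 100.7 pbw
  B2O3: 1.954% × 250.0 = 4.885 pbw
Verifying the oxide balance applying the batch weights above, at the basis given (summed amounts equal target values exact up to rounding of places):
  ZrO2: 30.99·0.6749 = 20.92 pbw (target 20.91 pbw)
  SiO2: 188.2·0.5188 + 30.99·0.3241 = 107.7 pbw (target 107.7 pbw)
  SrO: 19.12·0.7055 = 13.49 pbw (target 13.49 pbw)
  Li2O: 5.847·0.4061 = 2.374 pbw (target 2.374 pbw)
  CaO: 188.2·0.4783 + 12.15·0.2691 + 13.21·0.5598 = 100.7 pbw (target 100.7 pbw)
  B2O3: 12.15·0.4022 = 4.887 pbw (target 4.885 pbw)
Glass-mass closure: net batch after ignition = 250.0 pbw (targets for the oxides total 250.0 pbw; basis as stated: 250.0 pbw — deltas are rounding alone).
Batch grand total — Σ batch = 269.5 pbw; Σ batch·LOI gives LOI loss = 19.49 pbw; the yield ratio, glass ÷ batch: 92.77%.

Batch per 250.0 pbw vitreous product:
  Li2CO3: 5.847 pbw
  CaSiO3: 188.2 pbw
  calcium borate ore: 12.15 pbw
  calcite: 13.21 pbw
  zircon sand: 30.99 pbw
  strontium carbonate: 19.12 pbw
Total batch = 269.5 pbw; LOI loss = 19.49 pbw; yield = 92.77%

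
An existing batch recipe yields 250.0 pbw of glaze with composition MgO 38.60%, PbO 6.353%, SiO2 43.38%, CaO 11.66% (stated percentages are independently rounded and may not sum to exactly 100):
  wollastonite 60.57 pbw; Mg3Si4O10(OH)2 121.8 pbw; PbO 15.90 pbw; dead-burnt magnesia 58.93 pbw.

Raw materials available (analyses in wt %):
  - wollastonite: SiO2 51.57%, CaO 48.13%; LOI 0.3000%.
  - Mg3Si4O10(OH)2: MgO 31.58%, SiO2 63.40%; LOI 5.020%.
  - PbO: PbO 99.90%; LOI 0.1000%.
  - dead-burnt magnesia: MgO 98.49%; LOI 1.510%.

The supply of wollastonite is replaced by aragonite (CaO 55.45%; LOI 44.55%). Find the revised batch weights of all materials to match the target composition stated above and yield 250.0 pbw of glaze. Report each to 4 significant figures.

Revised batch per 250.0 pbw glaze:
  aragonite: 52.57 pbw
  Mg3Si4O10(OH)2: 171.1 pbw
  PbO: 15.90 pbw
  dead-burnt magnesia: 43.13 pbw
Total batch = 282.7 pbw; LOI loss = 32.68 pbw

Each numeric step holds exact precision in every operation — intermediates appear with 4-significant-digit rounding at each printed step; a single rounding completes each reported result; derived quantities (the four compositions, ignition loss, totals, yield, net glass mass) are computed at exact precision from the batch weights for 250.0 pbw of glass, exactly as printed in the problem or answer text.
Oxide mass targets, per 250.0 pbw glaze:
  MgO: 38.60% × 250.0 = 96.50 pbw
  PbO: 6.353% × 250.0 = 15.88 pbw
  SiO2: 43.38% × 250.0 = 108.4 pbw
  CaO: 11.66% × 250.0 = 29.15 pbw
A balance pass over the oxides, working from each reported weight, at the basis given (target by target, the sums agree net of answer rounding effects):
  MgO: 171.1·0.3158 + 43.13·0.9849 = 96.51 pbw (target 96.50 pbw)
  PbO: 15.90·0.9990 = 15.88 pbw (target 15.88 pbw)
  SiO2: 171.1·0.6340 = 108.5 pbw (target 108.4 pbw)
  CaO: 52.57·0.5545 = 29.15 pbw (target 29.15 pbw)
Glass mass check: net batch after ignition = 250.0 pbw (targets for the oxides total 250.0 pbw; against the stated basis, 250.0 pbw — rounding explains the deltas).
Summing the batch: Σ batch = 282.7 pbw; Σ batch·LOI gives LOI loss = 32.68 pbw; the yield ratio, glass ÷ batch: 88.44%.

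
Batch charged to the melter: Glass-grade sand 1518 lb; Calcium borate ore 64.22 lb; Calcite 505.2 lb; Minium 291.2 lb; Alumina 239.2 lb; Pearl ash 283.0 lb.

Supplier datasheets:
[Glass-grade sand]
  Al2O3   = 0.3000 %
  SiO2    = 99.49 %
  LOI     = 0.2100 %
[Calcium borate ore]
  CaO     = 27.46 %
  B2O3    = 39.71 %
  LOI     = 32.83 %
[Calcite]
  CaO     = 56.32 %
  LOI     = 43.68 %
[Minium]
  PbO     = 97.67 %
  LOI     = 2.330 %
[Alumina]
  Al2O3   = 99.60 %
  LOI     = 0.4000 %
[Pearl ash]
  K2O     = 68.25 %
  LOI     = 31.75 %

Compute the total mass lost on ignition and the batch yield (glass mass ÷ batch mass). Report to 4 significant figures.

In-progress results are shown rounded to 4 significant figures between the steps; all arithmetic carries full precision at each step — a single rounding yields each reported result — the derived quantities (net glass mass, the totals, the yield, ignition loss, the six compositions) are recomputed at exact precision from the batch weights per 2558 lb of glass, as written in the problem or answer text.
Material-by-material LOI:
  Glass-grade sand: 1518 × 0.002100 = 3.188 lb
  Calcium borate ore: 64.22 × 0.3283 = 21.08 lb
  Calcite: 505.2 × 0.4368 = 220.7 lb
  Minium: 291.2 × 0.02330 = 6.785 lb
  Alumina: 239.2 × 0.004000 = 0.9568 lb
  Pearl ash: 283.0 × 0.3175 = 89.85 lb
Total LOI = 342.5 lb
Glass = batch − LOI = 2901 − 342.5 = 2558 lb

LOI loss = 342.5 lb; glass = 2558 lb; yield = 88.19%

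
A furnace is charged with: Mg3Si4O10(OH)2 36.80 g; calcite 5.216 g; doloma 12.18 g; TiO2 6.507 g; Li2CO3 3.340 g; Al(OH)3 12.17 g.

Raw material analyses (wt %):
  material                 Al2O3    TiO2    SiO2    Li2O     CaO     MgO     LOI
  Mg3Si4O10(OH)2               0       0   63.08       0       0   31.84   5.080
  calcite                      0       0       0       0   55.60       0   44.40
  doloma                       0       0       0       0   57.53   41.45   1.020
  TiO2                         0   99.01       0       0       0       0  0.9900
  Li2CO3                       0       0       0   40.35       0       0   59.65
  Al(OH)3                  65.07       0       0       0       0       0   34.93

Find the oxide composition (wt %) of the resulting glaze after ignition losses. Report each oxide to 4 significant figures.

Every computation carries full precision all the way through; values along the way are displayed, rounded to four significant figures, on the page. Each reported figure is rounded once only. All derived quantities, which include totals, yield, glass mass, the six compositions, LOI, are rebuilt at full precision, as set out in the problem or answer text, starting from the weights for 65.60 g of glass.
Per-oxide mass from batch:
  Al2O3: 12.17·0.6507 = 7.919 g
  TiO2: 6.507·0.9901 = 6.443 g
  SiO2: 36.80·0.6308 = 23.21 g
  Li2O: 3.340·0.4035 = 1.348 g
  CaO: 5.216·0.5560 + 12.18·0.5753 = 9.907 g
  MgO: 36.80·0.3184 + 12.18·0.4145 = 16.77 g
LOI: 36.80·0.05080 + 5.216·0.4440 + 12.18·0.01020 + 6.507·0.009900 + 3.340·0.5965 + 12.17·0.3493 = 10.62 g
batch − LOI leaves glass = 76.21 − 10.62 = 65.60 g (matching Σ of the oxides)
wt % = 100 × oxide mass / glass mass

Glass mass = 65.60 g (batch 76.21 − LOI 10.62).
Composition: Al2O3 12.07%, TiO2 9.822%, SiO2 35.39%, Li2O 2.055%, CaO 15.10%, MgO 25.56%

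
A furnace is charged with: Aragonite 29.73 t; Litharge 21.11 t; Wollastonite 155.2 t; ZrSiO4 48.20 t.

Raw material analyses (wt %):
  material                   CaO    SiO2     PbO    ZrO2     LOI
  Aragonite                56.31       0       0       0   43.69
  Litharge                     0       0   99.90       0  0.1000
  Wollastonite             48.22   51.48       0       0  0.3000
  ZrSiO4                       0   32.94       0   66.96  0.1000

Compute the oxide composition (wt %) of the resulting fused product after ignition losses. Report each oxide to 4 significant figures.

Glass mass = 240.7 t (batch 254.2 − LOI 13.52).
Composition: CaO 38.04%, SiO2 39.79%, PbO 8.761%, ZrO2 13.41%

Working values are printed (rounded to 4 significant figures) alongside each step. All arithmetic runs at full precision in all steps; every reported value takes a single rounding. All derived quantities (glass mass, the yield, ignition loss, totals, four oxide percentages) are computed in full float precision using the weight values for 240.7 t of glass as given in problem or answer.
Mass of each oxide from the mix:
  CaO: 29.73·0.5631 + 155.2·0.4822 = 91.58 t
  SiO2: 155.2·0.5148 + 48.20·0.3294 = 95.77 t
  PbO: 21.11·0.9990 = 21.09 t
  ZrO2: 48.20·0.6696 = 32.27 t
LOI: 29.73·0.4369 + 21.11·0.001000 + 155.2·0.003000 + 48.20·0.001000 = 13.52 t
The glass mass, total less LOI, = 254.2 − 13.52 = 240.7 t (the oxide masses sum to this)
wt % = 100 × oxide mass / glass mass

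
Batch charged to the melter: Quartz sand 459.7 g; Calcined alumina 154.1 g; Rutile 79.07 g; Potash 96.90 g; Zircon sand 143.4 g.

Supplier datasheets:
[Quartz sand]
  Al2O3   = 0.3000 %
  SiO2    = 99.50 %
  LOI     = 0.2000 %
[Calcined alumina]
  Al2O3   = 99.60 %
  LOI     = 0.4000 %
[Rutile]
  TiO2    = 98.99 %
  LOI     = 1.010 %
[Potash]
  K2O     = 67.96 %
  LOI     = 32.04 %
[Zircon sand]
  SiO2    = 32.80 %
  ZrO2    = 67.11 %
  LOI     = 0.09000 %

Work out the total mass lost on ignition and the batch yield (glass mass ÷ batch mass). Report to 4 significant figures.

All internal work runs at exact precision throughout. In-progress results are shown with 4-significant-digit rounding at each printed step. Each reported result takes exactly one rounding; the derived quantities are computed from the weighed amounts on 899.7 g of glass in full float precision (the totals, LOI, glass mass, the yield, the five compositions) as written in question or answer.
LOI of each material in turn:
  Quartz sand: 459.7 × 0.002000 = 0.9194 g
  Calcined alumina: 154.1 × 0.004000 = 0.6164 g
  Rutile: 79.07 × 0.01010 = 0.7986 g
  Potash: 96.90 × 0.3204 = 31.05 g
  Zircon sand: 143.4 × 9.000e-04 = 0.1291 g
Total LOI = 33.51 g
Glass = batch − LOI = 933.2 − 33.51 = 899.7 g

LOI loss = 33.51 g; glass = 899.7 g; yield = 96.41%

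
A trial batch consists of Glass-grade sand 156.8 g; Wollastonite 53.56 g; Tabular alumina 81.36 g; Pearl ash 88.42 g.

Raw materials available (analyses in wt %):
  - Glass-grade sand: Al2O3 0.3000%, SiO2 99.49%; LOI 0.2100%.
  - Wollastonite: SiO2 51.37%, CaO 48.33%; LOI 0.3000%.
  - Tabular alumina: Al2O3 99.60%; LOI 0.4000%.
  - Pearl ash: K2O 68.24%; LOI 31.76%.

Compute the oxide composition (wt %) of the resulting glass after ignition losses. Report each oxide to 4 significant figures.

Glass mass = 351.2 g (batch 380.1 − LOI 28.90).
Composition: Al2O3 23.20%, SiO2 52.25%, K2O 17.18%, CaO 7.370%

The intermediate values are displayed, rounded to 4 significant figures, on the page. The whole derivation runs at full float precision at all times. A single rounding produces each reported result — derived quantities are re-derived using the weight values at 351.2 g of glass at full precision (net glass mass, ignition loss, four oxide percentages, the yield, the totals) as quoted within the question or the answer.
Delivered oxide masses:
  Al2O3: 156.8·0.003000 + 81.36·0.9960 = 81.50 g
  SiO2: 156.8·0.9949 + 53.56·0.5137 = 183.5 g
  K2O: 88.42·0.6824 = 60.34 g
  CaO: 53.56·0.4833 = 25.89 g
LOI: 156.8·0.002100 + 53.56·0.003000 + 81.36·0.004000 + 88.42·0.3176 = 28.90 g
batch − LOI leaves glass = 380.1 − 28.90 = 351.2 g (the oxide masses sum to this)
each wt % is 100 × oxide ÷ glass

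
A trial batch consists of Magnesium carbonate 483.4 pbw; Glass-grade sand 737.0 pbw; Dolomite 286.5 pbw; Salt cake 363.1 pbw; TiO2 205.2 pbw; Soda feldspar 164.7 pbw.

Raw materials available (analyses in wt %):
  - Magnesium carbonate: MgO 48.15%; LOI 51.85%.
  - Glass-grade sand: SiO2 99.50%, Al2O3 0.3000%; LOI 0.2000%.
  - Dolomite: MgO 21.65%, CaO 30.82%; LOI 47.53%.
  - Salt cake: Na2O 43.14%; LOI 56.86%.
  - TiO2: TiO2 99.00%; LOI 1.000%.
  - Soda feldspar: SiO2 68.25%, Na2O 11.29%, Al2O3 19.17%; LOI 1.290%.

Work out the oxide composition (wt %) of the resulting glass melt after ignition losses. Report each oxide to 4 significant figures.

Glass mass = 1641 pbw (batch 2240 − LOI 598.9).
Composition: TiO2 12.38%, MgO 17.96%, SiO2 51.54%, CaO 5.381%, Na2O 10.68%, Al2O3 2.059%

All arithmetic holds exact precision at each step. Rounding to four significant figures extends to each in-between result as printed; exactly one rounding is applied to every reported value; all derived quantities are recomputed starting from the weights at 1641 pbw of glass at full float precision (net glass mass, the totals, the yield, LOI, six oxide percentages), exactly as shown in either problem or answer.
What the batch supplies per oxide:
  TiO2: 205.2·0.9900 = 203.1 pbw
  MgO: 483.4·0.4815 + 286.5·0.2165 = 294.8 pbw
  SiO2: 737.0·0.9950 + 164.7·0.6825 = 845.7 pbw
  CaO: 286.5·0.3082 = 88.30 pbw
  Na2O: 363.1·0.4314 + 164.7·0.1129 = 175.2 pbw
  Al2O3: 737.0·0.003000 + 164.7·0.1917 = 33.78 pbw
LOI: 483.4·0.5185 + 737.0·0.002000 + 286.5·0.4753 + 363.1·0.5686 + 205.2·0.01000 + 164.7·0.01290 = 598.9 pbw
batch − LOI leaves glass = 2240 − 598.9 = 1641 pbw (consistent with Σ oxide mass)
wt % = 100 × oxide mass / glass mass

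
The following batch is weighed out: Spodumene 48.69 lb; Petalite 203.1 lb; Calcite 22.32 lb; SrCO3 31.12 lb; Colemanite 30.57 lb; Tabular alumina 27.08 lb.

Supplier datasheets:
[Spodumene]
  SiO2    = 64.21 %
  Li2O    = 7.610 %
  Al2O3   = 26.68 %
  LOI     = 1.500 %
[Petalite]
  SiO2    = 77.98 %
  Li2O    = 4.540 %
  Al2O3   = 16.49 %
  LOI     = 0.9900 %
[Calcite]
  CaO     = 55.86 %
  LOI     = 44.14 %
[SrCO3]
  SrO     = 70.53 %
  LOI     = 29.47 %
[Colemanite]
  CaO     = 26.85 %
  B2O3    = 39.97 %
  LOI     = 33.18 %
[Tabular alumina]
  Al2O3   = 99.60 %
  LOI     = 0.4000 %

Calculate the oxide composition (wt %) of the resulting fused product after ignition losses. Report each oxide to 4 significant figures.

Each numeric step carries exact precision in all steps. Values along the way are shown (rounded to four significant figures) when written out. Every reported result receives exactly one rounding — the derived quantities, including LOI, glass mass, the six compositions, the totals, yield, are carried from the batch weights on 330.9 lb of glass in full precision, as they appear in problem or answer.
Delivered oxide masses:
  SiO2: 48.69·0.6421 + 203.1·0.7798 = 189.6 lb
  Li2O: 48.69·0.07610 + 203.1·0.04540 = 12.93 lb
  Al2O3: 48.69·0.2668 + 203.1·0.1649 + 27.08·0.9960 = 73.45 lb
  CaO: 22.32·0.5586 + 30.57·0.2685 = 20.68 lb
  B2O3: 30.57·0.3997 = 12.22 lb
  SrO: 31.12·0.7053 = 21.95 lb
LOI: 48.69·0.01500 + 203.1·0.009900 + 22.32·0.4414 + 31.12·0.2947 + 30.57·0.3318 + 27.08·0.004000 = 32.02 lb
The glass mass, total less LOI, = 362.9 − 32.02 = 330.9 lb (= the summed oxide contributions)
percent by weight: oxide/glass ×100

Glass mass = 330.9 lb (batch 362.9 − LOI 32.02).
Composition: SiO2 57.32%, Li2O 3.907%, Al2O3 22.20%, CaO 6.249%, B2O3 3.693%, SrO 6.634%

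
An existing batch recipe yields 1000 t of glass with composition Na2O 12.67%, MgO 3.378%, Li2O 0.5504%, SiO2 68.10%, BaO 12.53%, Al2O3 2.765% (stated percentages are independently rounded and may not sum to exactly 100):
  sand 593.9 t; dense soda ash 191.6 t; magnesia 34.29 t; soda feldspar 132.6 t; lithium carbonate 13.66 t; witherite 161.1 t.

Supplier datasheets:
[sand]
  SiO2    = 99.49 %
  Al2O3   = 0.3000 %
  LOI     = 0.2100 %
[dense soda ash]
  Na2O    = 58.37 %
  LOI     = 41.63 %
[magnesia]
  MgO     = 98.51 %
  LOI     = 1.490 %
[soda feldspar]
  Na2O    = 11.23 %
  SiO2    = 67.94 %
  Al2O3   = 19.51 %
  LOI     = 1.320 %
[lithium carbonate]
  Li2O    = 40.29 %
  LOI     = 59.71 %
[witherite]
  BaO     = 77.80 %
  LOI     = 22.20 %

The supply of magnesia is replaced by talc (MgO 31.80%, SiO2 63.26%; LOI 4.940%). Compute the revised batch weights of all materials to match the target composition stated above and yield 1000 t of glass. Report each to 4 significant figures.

Revised batch per 1000 t glass:
  sand: 525.7 t
  dense soda ash: 191.4 t
  talc: 106.2 t
  soda feldspar: 133.6 t
  lithium carbonate: 13.66 t
  witherite: 161.1 t
Total batch = 1132 t; LOI loss = 131.7 t

Intermediates are printed rounded to 4 significant digits between the steps — the whole derivation keeps full precision at each step; every reported number is rounded just once; the derived quantities are carried from the weighed amounts at 1000 t of glass at exact precision (six oxide percentages, yield, LOI, glass mass, the totals), as given in the question or the answer.
Target masses of each oxide per 1000 t glass:
  Na2O: 12.67% × 1000 = 126.7 t
  MgO: 3.378% × 1000 = 33.78 t
  Li2O: 0.5504% × 1000 = 5.504 t
  SiO2: 68.10% × 1000 = 681.0 t
  BaO: 12.53% × 1000 = 125.3 t
  Al2O3: 2.765% × 1000 = 27.65 t
Oxide-by-oxide audit using the reported weights, versus the basis set out (summed amounts equal target values exact up to rounding of places):
  Na2O: 191.4·0.5837 + 133.6·0.1123 = 126.7 t (target 126.7 t)
  MgO: 106.2·0.3180 = 33.77 t (target 33.78 t)
  Li2O: 13.66·0.4029 = 5.504 t (target 5.504 t)
  SiO2: 525.7·0.9949 + 106.2·0.6326 + 133.6·0.6794 = 681.0 t (target 681.0 t)
  BaO: 161.1·0.7780 = 125.3 t (target 125.3 t)
  Al2O3: 525.7·0.003000 + 133.6·0.1951 = 27.64 t (target 27.65 t)
Glass-mass bookkeeping: batch total minus LOI = 999.9 t (the targets, summed, come to 999.9 t; basis as stated: 1000 t — differing by rounding only).
Total batch = Σ batch = 1132 t; loss to ignition Σ batch·LOI = 131.7 t; yield, glass over the total, = 88.36%.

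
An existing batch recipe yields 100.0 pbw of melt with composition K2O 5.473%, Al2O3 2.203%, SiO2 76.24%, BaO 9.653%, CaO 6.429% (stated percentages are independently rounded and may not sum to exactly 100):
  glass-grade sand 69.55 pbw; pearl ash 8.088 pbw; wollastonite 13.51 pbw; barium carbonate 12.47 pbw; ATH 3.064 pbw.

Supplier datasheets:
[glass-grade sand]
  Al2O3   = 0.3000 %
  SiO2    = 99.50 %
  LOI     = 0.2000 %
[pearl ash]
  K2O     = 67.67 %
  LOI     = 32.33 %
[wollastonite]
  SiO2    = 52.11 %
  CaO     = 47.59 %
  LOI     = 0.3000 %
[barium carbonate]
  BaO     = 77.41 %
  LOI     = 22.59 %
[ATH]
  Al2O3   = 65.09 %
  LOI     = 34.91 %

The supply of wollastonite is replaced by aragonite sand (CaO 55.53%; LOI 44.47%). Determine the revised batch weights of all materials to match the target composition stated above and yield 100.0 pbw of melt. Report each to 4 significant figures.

Rounding to four significant digits governs every working value as printed; every computation runs at full float precision in every operation. Each reported number includes exactly one rounding. All derived quantities (five oxide percentages, glass mass, the totals, the yield, LOI) are re-derived from the batch weights on 100.0 pbw of glass in exact precision, precisely as stated by question or answer.
Oxide-by-oxide targets in 100.0 pbw melt:
  K2O: 5.473% × 100.0 = 5.473 pbw
  Al2O3: 2.203% × 100.0 = 2.203 pbw
  SiO2: 76.24% × 100.0 = 76.24 pbw
  BaO: 9.653% × 100.0 = 9.653 pbw
  CaO: 6.429% × 100.0 = 6.429 pbw
Balance tally, oxide-wise, on the weights just shown, under the basis named above (every target is met by its sum exact up to rounding of places):
  K2O: 8.088·0.6767 = 5.473 pbw (target 5.473 pbw)
  Al2O3: 76.62·0.003000 + 3.031·0.6509 = 2.203 pbw (target 2.203 pbw)
  SiO2: 76.62·0.9950 = 76.24 pbw (target 76.24 pbw)
  BaO: 12.47·0.7741 = 9.653 pbw (target 9.653 pbw)
  CaO: 11.58·0.5553 = 6.430 pbw (target 6.429 pbw)
Glass-mass bookkeeping: Σ batch − LOI loss = 100.0 pbw (the Σ of target masses is 100.0 pbw; with the basis standing at 100.0 pbw — rounding explains the deltas).
Adding the batch up: Σ batch = 111.8 pbw; Σ batch·LOI gives LOI loss = 11.79 pbw; the yield ratio, glass ÷ batch: 89.45%.

Revised batch per 100.0 pbw melt:
  glass-grade sand: 76.62 pbw
  pearl ash: 8.088 pbw
  aragonite sand: 11.58 pbw
  barium carbonate: 12.47 pbw
  ATH: 3.031 pbw
Total batch = 111.8 pbw; LOI loss = 11.79 pbw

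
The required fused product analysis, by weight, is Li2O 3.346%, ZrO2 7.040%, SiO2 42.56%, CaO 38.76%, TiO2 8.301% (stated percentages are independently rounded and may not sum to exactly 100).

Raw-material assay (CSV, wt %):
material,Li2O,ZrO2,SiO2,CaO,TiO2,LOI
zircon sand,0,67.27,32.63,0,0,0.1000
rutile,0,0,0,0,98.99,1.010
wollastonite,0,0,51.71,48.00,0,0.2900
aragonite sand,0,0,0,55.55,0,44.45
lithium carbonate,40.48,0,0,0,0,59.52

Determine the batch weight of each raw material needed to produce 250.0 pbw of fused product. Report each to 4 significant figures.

In-progress results are shown, rounded to four significant digits, in the printout; all internal work runs at full float precision at every stage. Exactly one rounding goes into each reported figure; all derived quantities (the yield, the totals, glass mass, ignition loss, the five compositions) are re-derived starting from the weights on 250.0 pbw of glass in exact precision, as set out in the problem or the answer.
Oxide mass targets, per 250.0 pbw fused product:
  Li2O: 3.346% × 250.0 = 8.365 pbw
  ZrO2: 7.040% × 250.0 = 17.60 pbw
  SiO2: 42.56% × 250.0 = 106.4 pbw
  CaO: 38.76% × 250.0 = 96.90 pbw
  TiO2: 8.301% × 250.0 = 20.75 pbw
Verifying the oxide balance from the weights as reported, for the quoted basis mass (each sum matches its target mass within answer rounding):
  Li2O: 20.66·0.4048 = 8.363 pbw (target 8.365 pbw)
  ZrO2: 26.16·0.6727 = 17.60 pbw (target 17.60 pbw)
  SiO2: 26.16·0.3263 + 189.3·0.5171 = 106.4 pbw (target 106.4 pbw)
  CaO: 189.3·0.4800 + 10.91·0.5555 = 96.92 pbw (target 96.90 pbw)
  TiO2: 20.96·0.9899 = 20.75 pbw (target 20.75 pbw)
Glass-mass sanity pass: total charge less LOI = 250.1 pbw (the Σ of target masses is 250.0 pbw; stated basis 250.0 pbw — a pure rounding effect).
Total batch = Σ batch = 268.0 pbw; Σ batch·LOI gives LOI loss = 17.93 pbw; yield = glass ÷ total batch = 93.31%.

Batch per 250.0 pbw fused product:
  zircon sand: 26.16 pbw
  rutile: 20.96 pbw
  wollastonite: 189.3 pbw
  aragonite sand: 10.91 pbw
  lithium carbonate: 20.66 pbw
Total batch = 268.0 pbw; LOI loss = 17.93 pbw; yield = 93.31%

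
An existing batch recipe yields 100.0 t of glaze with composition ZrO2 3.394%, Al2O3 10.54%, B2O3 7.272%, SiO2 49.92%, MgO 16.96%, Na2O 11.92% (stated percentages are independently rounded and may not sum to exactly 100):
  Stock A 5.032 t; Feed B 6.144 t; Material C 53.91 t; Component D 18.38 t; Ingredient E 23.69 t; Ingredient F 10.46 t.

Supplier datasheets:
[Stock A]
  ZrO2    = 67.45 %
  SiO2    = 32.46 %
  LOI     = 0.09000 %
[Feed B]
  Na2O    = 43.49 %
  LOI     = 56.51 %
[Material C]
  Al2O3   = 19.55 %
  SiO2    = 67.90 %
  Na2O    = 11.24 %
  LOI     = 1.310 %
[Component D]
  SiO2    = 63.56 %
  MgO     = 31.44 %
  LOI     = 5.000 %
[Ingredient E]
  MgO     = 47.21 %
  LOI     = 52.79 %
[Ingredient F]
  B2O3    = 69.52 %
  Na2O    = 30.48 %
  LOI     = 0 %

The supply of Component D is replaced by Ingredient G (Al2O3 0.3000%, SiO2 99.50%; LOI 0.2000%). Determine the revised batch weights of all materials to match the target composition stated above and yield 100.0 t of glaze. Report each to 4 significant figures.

All internal work keeps full precision throughout; in-progress results appear rounded off to 4 significant figures in the printout; each reported result takes exactly one rounding. Derived quantities, which include LOI, the six compositions, yield, totals, glass mass, are recomputed in full float precision, as given in the question or the answer, from the batch weights at 100.0 t of glass.
Oxide mass targets, per 100.0 t glaze:
  ZrO2: 3.394% × 100.0 = 3.394 t
  Al2O3: 10.54% × 100.0 = 10.54 t
  B2O3: 7.272% × 100.0 = 7.272 t
  SiO2: 49.92% × 100.0 = 49.92 t
  MgO: 16.96% × 100.0 = 16.96 t
  Na2O: 11.92% × 100.0 = 11.92 t
Mass-balance tally per oxide per the reported batch figures, against the basis in use (oxide sums agree with the targets exact up to rounding of places):
  ZrO2: 5.032·0.6745 = 3.394 t (target 3.394 t)
  Al2O3: 53.73·0.1955 + 11.86·0.003000 = 10.54 t (target 10.54 t)
  B2O3: 10.46·0.6952 = 7.272 t (target 7.272 t)
  SiO2: 5.032·0.3246 + 53.73·0.6790 + 11.86·0.9950 = 49.92 t (target 49.92 t)
  MgO: 35.92·0.4721 = 16.96 t (target 16.96 t)
  Na2O: 6.191·0.4349 + 53.73·0.1124 + 10.46·0.3048 = 11.92 t (target 11.92 t)
Mass balance on the glass: Σ batch − LOI loss = 100.0 t (oxide target masses add up to 100.0 t; against the stated basis, 100.0 t — deltas are rounding alone).
Batch grand total — Σ batch = 123.2 t; ignition loss, Σ(batch × LOI) = 23.19 t; yield: glass divided by total = 81.17%.

Revised batch per 100.0 t glaze:
  Stock A: 5.032 t
  Feed B: 6.191 t
  Material C: 53.73 t
  Ingredient G: 11.86 t
  Ingredient E: 35.92 t
  Ingredient F: 10.46 t
Total batch = 123.2 t; LOI loss = 23.19 t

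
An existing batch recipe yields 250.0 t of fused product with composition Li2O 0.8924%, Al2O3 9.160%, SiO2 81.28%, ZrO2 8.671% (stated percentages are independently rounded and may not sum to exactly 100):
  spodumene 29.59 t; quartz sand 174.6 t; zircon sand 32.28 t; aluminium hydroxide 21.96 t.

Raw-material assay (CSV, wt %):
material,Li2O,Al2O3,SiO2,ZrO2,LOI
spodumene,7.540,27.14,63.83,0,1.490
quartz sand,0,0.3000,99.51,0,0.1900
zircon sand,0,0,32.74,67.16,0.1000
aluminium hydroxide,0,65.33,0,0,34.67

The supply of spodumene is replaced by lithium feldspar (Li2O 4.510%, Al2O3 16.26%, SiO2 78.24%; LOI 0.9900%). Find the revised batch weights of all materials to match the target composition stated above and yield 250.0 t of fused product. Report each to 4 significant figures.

Revised batch per 250.0 t fused product:
  lithium feldspar: 49.47 t
  quartz sand: 154.7 t
  zircon sand: 32.28 t
  aluminium hydroxide: 22.03 t
Total batch = 258.5 t; LOI loss = 8.454 t

Intermediates appear (rounded to four significant figures) as written; every computation maintains full precision from first step to last; each reported figure receives exactly one rounding; all derived quantities (yield, net glass mass, ignition loss, the four compositions, totals) are recomputed starting from the weights at 250.0 t of glass at full float precision, as set out in problem or answer.
The oxide mass targets at 250.0 t fused product:
  Li2O: 0.8924% × 250.0 = 2.231 t
  Al2O3: 9.160% × 250.0 = 22.90 t
  SiO2: 81.28% × 250.0 = 203.2 t
  ZrO2: 8.671% × 250.0 = 21.68 t
Oxide-by-oxide audit per the reported batch figures, under the basis named above (sum by sum, the targets are met given rounding of the digits):
  Li2O: 49.47·0.04510 = 2.231 t (target 2.231 t)
  Al2O3: 49.47·0.1626 + 154.7·0.003000 + 22.03·0.6533 = 22.90 t (target 22.90 t)
  SiO2: 49.47·0.7824 + 154.7·0.9951 + 32.28·0.3274 = 203.2 t (target 203.2 t)
  ZrO2: 32.28·0.6716 = 21.68 t (target 21.68 t)
Consistency of the glass mass: total batch − LOI = 250.0 t (targets for the oxides total 250.0 t; against the stated basis, 250.0 t — any gap is answer rounding).
Batch grand total — Σ batch = 258.5 t; LOI removed, Σ of batch·LOI: 8.454 t; yield = glass ÷ total batch = 96.73%.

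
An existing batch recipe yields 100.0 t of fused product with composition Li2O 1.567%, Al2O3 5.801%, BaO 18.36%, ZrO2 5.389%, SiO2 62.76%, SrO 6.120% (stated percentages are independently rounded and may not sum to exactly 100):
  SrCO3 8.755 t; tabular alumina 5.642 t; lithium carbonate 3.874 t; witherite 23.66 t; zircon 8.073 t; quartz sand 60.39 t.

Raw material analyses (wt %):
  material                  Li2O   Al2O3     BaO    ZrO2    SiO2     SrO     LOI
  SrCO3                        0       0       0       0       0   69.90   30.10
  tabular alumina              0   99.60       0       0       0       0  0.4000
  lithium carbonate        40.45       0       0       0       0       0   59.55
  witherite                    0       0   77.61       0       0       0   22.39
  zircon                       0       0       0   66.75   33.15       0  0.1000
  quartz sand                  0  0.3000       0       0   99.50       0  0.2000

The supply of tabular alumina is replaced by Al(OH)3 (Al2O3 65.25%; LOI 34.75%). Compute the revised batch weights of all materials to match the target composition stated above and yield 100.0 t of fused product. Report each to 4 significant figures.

All arithmetic maintains exact precision from start to finish; in-progress results are shown (rounded to four significant digits) alongside each step — each reported value receives exactly one rounding — all derived quantities, including LOI, totals, yield, glass mass, six oxide percentages, are computed using the weight values at 100.0 t of glass at exact precision as given in the problem or the answer.
Target oxide masses per 100.0 t fused product:
  Li2O: 1.567% × 100.0 = 1.567 t
  Al2O3: 5.801% × 100.0 = 5.801 t
  BaO: 18.36% × 100.0 = 18.36 t
  ZrO2: 5.389% × 100.0 = 5.389 t
  SiO2: 62.76% × 100.0 = 62.76 t
  SrO: 6.120% × 100.0 = 6.120 t
Per-oxide balance check per the reported batch figures, relative to the basis at hand (every target is met by its sum inside rounding margins):
  Li2O: 3.874·0.4045 = 1.567 t (target 1.567 t)
  Al2O3: 8.613·0.6525 + 60.39·0.003000 = 5.801 t (target 5.801 t)
  BaO: 23.66·0.7761 = 18.36 t (target 18.36 t)
  ZrO2: 8.073·0.6675 = 5.389 t (target 5.389 t)
  SiO2: 8.073·0.3315 + 60.39·0.9950 = 62.76 t (target 62.76 t)
  SrO: 8.755·0.6990 = 6.120 t (target 6.120 t)
Consistency of the glass mass: net batch after ignition = 100.0 t (targets for the oxides total 100.0 t; against the stated basis, 100.0 t — a pure rounding effect).
Summing the batch: Σ batch = 113.4 t; the LOI term Σ batch·LOI equals 13.36 t; yield = glass ÷ total batch = 88.21%.

Revised batch per 100.0 t fused product:
  SrCO3: 8.755 t
  Al(OH)3: 8.613 t
  lithium carbonate: 3.874 t
  witherite: 23.66 t
  zircon: 8.073 t
  quartz sand: 60.39 t
Total batch = 113.4 t; LOI loss = 13.36 t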